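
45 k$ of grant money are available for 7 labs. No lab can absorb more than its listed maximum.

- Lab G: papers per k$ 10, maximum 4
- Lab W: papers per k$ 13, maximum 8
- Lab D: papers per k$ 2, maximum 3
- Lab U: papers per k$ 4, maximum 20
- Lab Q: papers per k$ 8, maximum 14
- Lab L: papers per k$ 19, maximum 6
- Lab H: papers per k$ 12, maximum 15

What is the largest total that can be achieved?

Order the labs by papers per k$: Lab L 19 > Lab W 13 > Lab H 12 > Lab G 10 > Lab Q 8 > Lab U 4 > Lab D 2.
Lab L: +6 to 6 (cap) → 39 left.
Give Lab W 8 to hit its cap of 8 → 31 left.
Give Lab H 15 to hit its cap of 15 → 16 left.
Give Lab G 4 to hit its cap of 4 → 12 left.
Lab Q: +12 (room for 14) → 12. Pool exhausted.
Total = 10×4 + 13×8 + 8×12 + 19×6 + 12×15 = 534.

534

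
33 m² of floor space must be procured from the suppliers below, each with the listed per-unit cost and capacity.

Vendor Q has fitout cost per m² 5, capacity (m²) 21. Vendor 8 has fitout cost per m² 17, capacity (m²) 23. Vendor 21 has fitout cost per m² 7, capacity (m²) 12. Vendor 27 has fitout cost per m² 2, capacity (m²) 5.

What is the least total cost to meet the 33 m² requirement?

Cheapest first:
Take 5 from Vendor 27 at 2 → need 28 more.
Vendor Q (5): use full 21 → 7 m² to go.
Vendor 21 (7): take the remaining 7 → done.
Vendor 8: unused.
Cost = 5×2 + 21×5 + 7×7 = 164.

164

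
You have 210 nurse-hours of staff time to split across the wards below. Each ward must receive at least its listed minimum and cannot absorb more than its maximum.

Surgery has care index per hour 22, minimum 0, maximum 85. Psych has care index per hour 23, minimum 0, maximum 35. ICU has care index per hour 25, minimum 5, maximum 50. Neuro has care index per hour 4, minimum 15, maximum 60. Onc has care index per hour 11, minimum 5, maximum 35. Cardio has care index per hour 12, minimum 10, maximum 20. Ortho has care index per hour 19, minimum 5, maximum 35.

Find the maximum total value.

4350

Meeting every minimum uses 0+0+5+15+5+10+5 = 40 nurse-hours, leaving 170.
Order the wards by care index per hour: ICU 25 > Psych 23 > Surgery 22 > Ortho 19 > Cardio 12 > Onc 11 > Neuro 4.
Give ICU 45 more to hit its cap of 50 → 125 left.
Give Psych 35 more to hit its cap of 35 → 90 left.
Surgery takes 85 more to reach its cap of 85 → 5 left.
Ortho: +5 (room for 30) → 10. Pool exhausted.
Total = 22×85 + 23×35 + 25×50 + 4×15 + 11×5 + 12×10 + 19×10 = 4350.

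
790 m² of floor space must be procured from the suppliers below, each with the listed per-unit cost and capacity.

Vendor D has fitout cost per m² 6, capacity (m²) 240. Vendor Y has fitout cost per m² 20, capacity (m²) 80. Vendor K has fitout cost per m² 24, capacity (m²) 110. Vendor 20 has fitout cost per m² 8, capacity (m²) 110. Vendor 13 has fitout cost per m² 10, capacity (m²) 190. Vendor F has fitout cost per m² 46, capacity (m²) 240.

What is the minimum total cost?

Cheapest first:
Vendor D at 6: take all 240 m² ; 550 still needed.
Vendor 20 at 8: take all 110 m² ; 440 still needed.
Take 190 from Vendor 13 at 10 ; need 250 more.
Vendor Y (20): use full 80 ; 170 m² to go.
Take 110 from Vendor K at 24 ; need 60 more.
Vendor F (46): take the remaining 60 ; done.
Cost = 240×6 + 110×8 + 190×10 + 80×20 + 110×24 + 60×46 = 11220.

11220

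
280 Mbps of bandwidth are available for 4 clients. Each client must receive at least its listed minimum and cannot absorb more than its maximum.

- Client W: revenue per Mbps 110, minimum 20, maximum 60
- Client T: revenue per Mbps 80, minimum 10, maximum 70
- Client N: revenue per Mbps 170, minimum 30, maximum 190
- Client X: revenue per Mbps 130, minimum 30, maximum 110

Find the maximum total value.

43100

Meeting every minimum uses 20+10+30+30 = 90 Mbps, leaving 190.
Rank by revenue per Mbps: Client N 170 > Client X 130 > Client W 110 > Client T 80.
Give Client N 160 more to hit its cap of 190 ; 30 left.
Only 30 left; Client X takes them to reach 60.
Total = 110×20 + 80×10 + 170×190 + 130×60 = 43100.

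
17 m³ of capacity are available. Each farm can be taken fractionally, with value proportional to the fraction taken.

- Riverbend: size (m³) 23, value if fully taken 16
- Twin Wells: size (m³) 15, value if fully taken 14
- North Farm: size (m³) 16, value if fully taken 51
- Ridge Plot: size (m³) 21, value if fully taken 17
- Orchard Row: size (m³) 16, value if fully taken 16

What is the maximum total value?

52

Rank by value-to-size ratio: North Farm 51/16≈3.19, Orchard Row 16/16≈1, Twin Wells 14/15≈0.933, Ridge Plot 17/21≈0.81, Riverbend 16/23≈0.696.
All 16 m³ of North Farm fit (value 51) — 1 remain.
Fill the last 1 m³ with part of Orchard Row: 1/16 of it earns 1.
Total value = 52.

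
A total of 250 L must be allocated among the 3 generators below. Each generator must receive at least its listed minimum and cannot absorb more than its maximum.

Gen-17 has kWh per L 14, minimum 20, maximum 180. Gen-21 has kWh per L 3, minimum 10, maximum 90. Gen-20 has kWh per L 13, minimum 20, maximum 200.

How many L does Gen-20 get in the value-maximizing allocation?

Meeting every minimum uses 20+10+20 = 50 L, leaving 200.
Highest kWh per L first: Gen-17 14 > Gen-20 13 > Gen-21 3.
Gen-17 takes 160 more to reach its cap of 180 — 40 left.
Gen-20 has room for 180 more but only 40 remain, so it gets 60.

60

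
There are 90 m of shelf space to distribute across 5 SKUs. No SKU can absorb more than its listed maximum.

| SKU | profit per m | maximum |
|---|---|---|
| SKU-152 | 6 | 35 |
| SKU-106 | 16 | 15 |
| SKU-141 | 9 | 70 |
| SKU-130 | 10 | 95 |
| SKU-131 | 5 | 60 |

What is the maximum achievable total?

990

Highest profit per m first: SKU-106 16 > SKU-130 10 > SKU-141 9 > SKU-152 6 > SKU-131 5.
SKU-106: +15 to 15 (cap) → 75 left.
SKU-130 has room for 95 but only 75 remain, so it gets 75.
Total = 16×15 + 10×75 = 990.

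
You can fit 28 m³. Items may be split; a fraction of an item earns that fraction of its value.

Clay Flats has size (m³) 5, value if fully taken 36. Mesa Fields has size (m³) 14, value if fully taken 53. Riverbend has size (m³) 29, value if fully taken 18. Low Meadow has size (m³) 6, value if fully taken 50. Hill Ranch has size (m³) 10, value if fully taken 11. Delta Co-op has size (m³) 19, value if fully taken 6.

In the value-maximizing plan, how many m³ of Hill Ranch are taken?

Sort by value density: Low Meadow 50/6≈8.33, Clay Flats 36/5≈7.2, Mesa Fields 53/14≈3.79, Hill Ranch 11/10≈1.1, Riverbend 18/29≈0.621, Delta Co-op 6/19≈0.316.
Take all of Low Meadow (6 m³, value 50) ; 22 m³ left.
Clay Flats: take in full, 5 m³ for value 36 ; 17 left.
Take all of Mesa Fields (14 m³, value 53) ; 3 m³ left.
Fill the last 3 m³ with part of Hill Ranch: 3/10 of it earns 3.3.

3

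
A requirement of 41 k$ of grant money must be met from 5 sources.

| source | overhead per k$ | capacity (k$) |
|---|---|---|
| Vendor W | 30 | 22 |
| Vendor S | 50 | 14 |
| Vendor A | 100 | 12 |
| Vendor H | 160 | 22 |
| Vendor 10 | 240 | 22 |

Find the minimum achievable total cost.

Cheapest first:
Vendor W (30): use full 22 → 19 k$ to go.
Take 14 from Vendor S at 50 → need 5 more.
Take 5 from Vendor A at 100 to finish.
Vendor H, Vendor 10: unused.
Cost = 22×30 + 14×50 + 5×100 = 1860.

1860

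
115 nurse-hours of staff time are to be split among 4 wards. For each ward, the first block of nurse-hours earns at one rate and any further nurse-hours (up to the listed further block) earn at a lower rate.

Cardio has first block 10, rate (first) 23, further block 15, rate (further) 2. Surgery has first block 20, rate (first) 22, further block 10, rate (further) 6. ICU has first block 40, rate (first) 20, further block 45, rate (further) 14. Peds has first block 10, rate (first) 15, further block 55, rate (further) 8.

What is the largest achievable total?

2110

Rank every tier by rate: Cardio/first 23 > Surgery/first 22 > ICU/first 20 > Peds/first 15 > ICU/second 14 > Peds/second 8 > Surgery/second 6 > Cardio/second 2.
Fill Cardio first block (10 at 23) — 105 left.
Fill Surgery first block (20 at 22) — 85 left.
ICU first at 20: fill all 40 — 45 left.
Peds first at 15: fill all 10 — 35 left.
ICU/second: +35 of 45 at 14; pool empty.
Total = 23×10 + 22×20 + 20×40 + 15×10 + 14×35 = 2110.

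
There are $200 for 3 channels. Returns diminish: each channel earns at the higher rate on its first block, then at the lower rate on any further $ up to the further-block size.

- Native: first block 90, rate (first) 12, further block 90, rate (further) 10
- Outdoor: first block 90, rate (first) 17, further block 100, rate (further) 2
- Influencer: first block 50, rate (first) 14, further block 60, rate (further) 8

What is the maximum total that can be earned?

Order all 6 blocks by rate: Outdoor/T1 17 > Influencer/T1 14 > Native/T1 12 > Native/T2 10 > Influencer/T2 8 > Outdoor/T2 2.
Fill Outdoor T1 block (90 at 17) — 110 left.
Influencer T1 at 14: fill all 50 — 60 left.
Native/T1: +60 of 90 at 12; pool empty.
Total = 17×90 + 14×50 + 12×60 = 2950.

2950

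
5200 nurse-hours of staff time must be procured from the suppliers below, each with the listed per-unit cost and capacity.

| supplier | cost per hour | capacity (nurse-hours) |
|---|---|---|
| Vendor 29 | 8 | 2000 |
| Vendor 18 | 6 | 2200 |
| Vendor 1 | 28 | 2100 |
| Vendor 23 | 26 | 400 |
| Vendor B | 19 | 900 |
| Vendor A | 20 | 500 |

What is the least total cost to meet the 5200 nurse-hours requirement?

Use suppliers in increasing cost order.
Vendor 18 (6): use full 2200 — 3000 nurse-hours to go.
Take 2000 from Vendor 29 at 8 — need 1000 more.
Vendor B (19): use full 900 — 100 nurse-hours to go.
Take 100 from Vendor A at 20 to finish.
Vendor 23, Vendor 1: unused.
Cost = 2200×6 + 2000×8 + 900×19 + 100×20 = 48300.

48300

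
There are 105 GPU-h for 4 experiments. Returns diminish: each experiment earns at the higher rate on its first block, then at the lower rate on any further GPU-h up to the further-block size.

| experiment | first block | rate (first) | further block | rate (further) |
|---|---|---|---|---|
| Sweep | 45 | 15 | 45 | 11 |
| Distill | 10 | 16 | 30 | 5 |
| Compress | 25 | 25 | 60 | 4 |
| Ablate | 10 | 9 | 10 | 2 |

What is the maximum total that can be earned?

Order all 8 blocks by rate: Compress/first 25 > Distill/first 16 > Sweep/first 15 > Sweep/second 11 > Ablate/first 9 > Distill/second 5 > Compress/second 4 > Ablate/second 2.
Fill Compress first block (25 at 25) ; 80 left.
Distill first at 16: fill all 10 ; 70 left.
Fill Sweep first block (45 at 15) ; 25 left.
Sweep second at 11: only 25 left, fill 25.
Total = 25×25 + 16×10 + 15×45 + 11×25 = 1735.

1735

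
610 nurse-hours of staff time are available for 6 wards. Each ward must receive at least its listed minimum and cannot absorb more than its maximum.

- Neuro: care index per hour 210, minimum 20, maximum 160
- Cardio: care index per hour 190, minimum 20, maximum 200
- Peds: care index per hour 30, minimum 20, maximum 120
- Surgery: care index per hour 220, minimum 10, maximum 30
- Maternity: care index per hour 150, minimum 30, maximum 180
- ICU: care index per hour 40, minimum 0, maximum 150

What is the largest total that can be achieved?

Meeting every minimum uses 20+20+20+10+30+0 = 100 nurse-hours, leaving 510.
Rank by care index per hour: Surgery 220 > Neuro 210 > Cardio 190 > Maternity 150 > ICU 40 > Peds 30.
Surgery takes 20 more to reach its cap of 30 — 490 left.
Neuro: +140 to 160 (cap) — 350 left.
Cardio: +180 to 200 (cap) — 170 left.
Maternity takes 150 more to reach its cap of 180 — 20 left.
Only 20 left; ICU takes them to reach 20.
Total = 210×160 + 190×200 + 30×20 + 220×30 + 150×180 + 40×20 = 106600.

106600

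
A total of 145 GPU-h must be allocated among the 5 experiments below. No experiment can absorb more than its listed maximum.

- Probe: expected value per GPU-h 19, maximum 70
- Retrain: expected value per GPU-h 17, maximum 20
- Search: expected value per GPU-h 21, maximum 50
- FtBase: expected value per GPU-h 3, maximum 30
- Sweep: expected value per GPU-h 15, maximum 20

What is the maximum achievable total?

2795

Highest expected value per GPU-h first: Search 21 > Probe 19 > Retrain 17 > Sweep 15 > FtBase 3.
Search: +50 to 50 (cap) — 95 left.
Probe: +70 to 70 (cap) — 25 left.
Give Retrain 20 to hit its cap of 20 — 5 left.
Sweep: +5 (room for 20) → 5. Pool exhausted.
Total = 19×70 + 17×20 + 21×50 + 15×5 = 2795.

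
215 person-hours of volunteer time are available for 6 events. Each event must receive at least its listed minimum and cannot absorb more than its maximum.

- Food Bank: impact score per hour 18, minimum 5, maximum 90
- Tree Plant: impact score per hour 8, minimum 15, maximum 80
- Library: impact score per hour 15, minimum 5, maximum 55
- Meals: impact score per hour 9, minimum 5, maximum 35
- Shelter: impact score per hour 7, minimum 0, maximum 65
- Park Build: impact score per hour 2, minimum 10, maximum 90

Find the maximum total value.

2980

Meeting every minimum uses 5+15+5+5+0+10 = 40 person-hours, leaving 175.
Rank by impact score per hour: Food Bank 18 > Library 15 > Meals 9 > Tree Plant 8 > Shelter 7 > Park Build 2.
Food Bank takes 85 more to reach its cap of 90 ; 90 left.
Give Library 50 more to hit its cap of 55 ; 40 left.
Meals takes 30 more to reach its cap of 35 ; 10 left.
Only 10 left; Tree Plant takes them to reach 25.
Total = 18×90 + 8×25 + 15×55 + 9×35 + 2×10 = 2980.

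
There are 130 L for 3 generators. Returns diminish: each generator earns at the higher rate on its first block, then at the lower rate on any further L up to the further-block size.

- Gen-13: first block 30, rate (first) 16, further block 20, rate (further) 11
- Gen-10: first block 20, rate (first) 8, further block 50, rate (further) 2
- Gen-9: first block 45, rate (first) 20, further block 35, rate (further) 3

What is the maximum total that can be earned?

1805

Order all 6 blocks by rate: Gen-9/T1 20 > Gen-13/T1 16 > Gen-13/T2 11 > Gen-10/T1 8 > Gen-9/T2 3 > Gen-10/T2 2.
Fill Gen-9 T1 block (45 at 20) → 85 left.
Fill Gen-13 T1 block (30 at 16) → 55 left.
Gen-13/T2 (11): +20 → 35 left.
Gen-10/T1 (8): +20 → 15 left.
Gen-9 T2 at 3: only 15 left, fill 15.
Total = 20×45 + 16×30 + 11×20 + 8×20 + 3×15 = 1805.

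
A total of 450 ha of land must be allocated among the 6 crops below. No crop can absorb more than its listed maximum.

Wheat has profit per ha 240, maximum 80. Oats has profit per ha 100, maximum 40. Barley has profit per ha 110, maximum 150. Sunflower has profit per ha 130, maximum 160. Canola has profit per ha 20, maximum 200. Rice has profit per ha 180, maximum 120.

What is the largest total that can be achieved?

Rank by profit per ha: Wheat 240 > Rice 180 > Sunflower 130 > Barley 110 > Oats 100 > Canola 20.
Give Wheat 80 to hit its cap of 80 → 370 left.
Give Rice 120 to hit its cap of 120 → 250 left.
Sunflower takes 160 to reach its cap of 160 → 90 left.
Barley: +90 (room for 150) → 90. Pool exhausted.
Total = 240×80 + 110×90 + 130×160 + 180×120 = 71500.

71500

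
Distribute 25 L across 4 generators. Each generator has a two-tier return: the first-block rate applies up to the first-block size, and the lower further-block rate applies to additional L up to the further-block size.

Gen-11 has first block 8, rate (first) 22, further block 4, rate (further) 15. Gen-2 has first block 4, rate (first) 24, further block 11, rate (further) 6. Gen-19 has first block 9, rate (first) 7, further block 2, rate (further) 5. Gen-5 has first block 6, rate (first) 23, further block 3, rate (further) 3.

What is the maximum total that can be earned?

491

Order all 8 blocks by rate: Gen-2/T1 24 > Gen-5/T1 23 > Gen-11/T1 22 > Gen-11/T2 15 > Gen-19/T1 7 > Gen-2/T2 6 > Gen-19/T2 5 > Gen-5/T2 3.
Fill Gen-2 T1 block (4 at 24) ; 21 left.
Gen-5 T1 at 23: fill all 6 ; 15 left.
Gen-11/T1 (22): +8 ; 7 left.
Fill Gen-11 T2 block (4 at 15) ; 3 left.
3 remain; put them into Gen-19 T1 at 7.
Total = 24×4 + 23×6 + 22×8 + 15×4 + 7×3 = 491.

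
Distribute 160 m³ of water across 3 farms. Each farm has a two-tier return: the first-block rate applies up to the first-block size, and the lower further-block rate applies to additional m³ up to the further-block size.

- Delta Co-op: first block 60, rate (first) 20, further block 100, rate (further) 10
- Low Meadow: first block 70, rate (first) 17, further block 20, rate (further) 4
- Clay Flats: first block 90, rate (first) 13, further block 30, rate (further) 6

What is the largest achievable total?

Treat each block as its own option and order by rate: Delta Co-op/tier1 20 > Low Meadow/tier1 17 > Clay Flats/tier1 13 > Delta Co-op/tier2 10 > Clay Flats/tier2 6 > Low Meadow/tier2 4.
Fill Delta Co-op tier1 block (60 at 20) ; 100 left.
Low Meadow tier1 at 17: fill all 70 ; 30 left.
Clay Flats tier1 at 13: only 30 left, fill 30.
Total = 20×60 + 17×70 + 13×30 = 2780.

2780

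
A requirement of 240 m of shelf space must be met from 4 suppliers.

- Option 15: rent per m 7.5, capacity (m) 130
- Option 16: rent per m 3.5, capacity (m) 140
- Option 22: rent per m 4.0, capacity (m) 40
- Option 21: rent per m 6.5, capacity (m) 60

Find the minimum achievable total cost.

1040

Use suppliers in increasing cost order.
Option 16 (3.5): use full 140 — 100 m to go.
Take 40 from Option 22 at 4.0 — need 60 more.
Option 21 (6.5): use full 60 — 0 m to go.
Option 15: unused.
Cost = 140×3.5 + 40×4.0 + 60×6.5 = 1040.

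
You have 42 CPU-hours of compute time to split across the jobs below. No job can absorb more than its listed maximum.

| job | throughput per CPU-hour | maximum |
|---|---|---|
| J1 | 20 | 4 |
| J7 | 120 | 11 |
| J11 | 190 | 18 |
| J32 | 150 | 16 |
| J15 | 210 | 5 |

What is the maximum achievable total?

7230

Highest throughput per CPU-hour first: J15 210 > J11 190 > J32 150 > J7 120 > J1 20.
J15: +5 to 5 (cap) → 37 left.
J11: +18 to 18 (cap) → 19 left.
J32 takes 16 to reach its cap of 16 → 3 left.
J7 has room for 11 but only 3 remain, so it gets 3.
Total = 120×3 + 190×18 + 150×16 + 210×5 = 7230.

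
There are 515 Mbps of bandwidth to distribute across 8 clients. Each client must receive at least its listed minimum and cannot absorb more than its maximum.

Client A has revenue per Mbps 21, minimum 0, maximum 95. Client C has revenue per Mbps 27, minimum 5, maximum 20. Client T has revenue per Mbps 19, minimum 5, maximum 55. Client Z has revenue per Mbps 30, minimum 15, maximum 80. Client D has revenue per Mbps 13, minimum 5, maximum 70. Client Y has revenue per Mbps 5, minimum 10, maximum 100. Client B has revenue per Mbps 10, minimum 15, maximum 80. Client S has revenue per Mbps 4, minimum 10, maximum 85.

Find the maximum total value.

8250

Meeting every minimum uses 0+5+5+15+5+10+15+10 = 65 Mbps, leaving 450.
Order the clients by revenue per Mbps: Client Z 30 > Client C 27 > Client A 21 > Client T 19 > Client D 13 > Client B 10 > Client Y 5 > Client S 4.
Client Z: +65 to 80 (cap) ; 385 left.
Client C takes 15 more to reach its cap of 20 ; 370 left.
Client A takes 95 more to reach its cap of 95 ; 275 left.
Give Client T 50 more to hit its cap of 55 ; 225 left.
Give Client D 65 more to hit its cap of 70 ; 160 left.
Client B: +65 to 80 (cap) ; 95 left.
Give Client Y 90 more to hit its cap of 100 ; 5 left.
Client S: +5 (room for 75) → 15. Pool exhausted.
Total = 21×95 + 27×20 + 19×55 + 30×80 + 13×70 + 5×100 + 10×80 + 4×15 = 8250.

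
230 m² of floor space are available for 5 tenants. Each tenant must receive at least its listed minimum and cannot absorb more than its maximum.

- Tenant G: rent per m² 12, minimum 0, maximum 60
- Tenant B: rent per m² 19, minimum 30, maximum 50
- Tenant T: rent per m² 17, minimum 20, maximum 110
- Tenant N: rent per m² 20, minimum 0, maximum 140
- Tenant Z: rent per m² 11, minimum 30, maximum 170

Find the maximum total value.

4230

Meeting every minimum uses 0+30+20+0+30 = 80 m², leaving 150.
Highest rent per m² first: Tenant N 20 > Tenant B 19 > Tenant T 17 > Tenant G 12 > Tenant Z 11.
Give Tenant N 140 more to hit its cap of 140 — 10 left.
Only 10 left; Tenant B takes them to reach 40.
Total = 19×40 + 17×20 + 20×140 + 11×30 = 4230.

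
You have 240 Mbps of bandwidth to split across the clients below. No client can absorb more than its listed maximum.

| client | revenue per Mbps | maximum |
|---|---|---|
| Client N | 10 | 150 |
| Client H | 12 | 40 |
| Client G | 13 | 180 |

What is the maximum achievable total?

3020

Rank by revenue per Mbps: Client G 13 > Client H 12 > Client N 10.
Client G: +180 to 180 (cap) ; 60 left.
Give Client H 40 to hit its cap of 40 ; 20 left.
Client N has room for 150 but only 20 remain, so it gets 20.
Total = 10×20 + 12×40 + 13×180 = 3020.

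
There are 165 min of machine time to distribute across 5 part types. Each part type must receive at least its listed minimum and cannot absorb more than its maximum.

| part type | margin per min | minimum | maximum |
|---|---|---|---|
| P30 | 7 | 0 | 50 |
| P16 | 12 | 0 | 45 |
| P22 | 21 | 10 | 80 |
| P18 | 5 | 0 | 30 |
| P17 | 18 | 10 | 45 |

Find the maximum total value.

2970

Meeting every minimum uses 0+0+10+0+10 = 20 min, leaving 145.
Highest margin per min first: P22 21 > P17 18 > P16 12 > P30 7 > P18 5.
P22 takes 70 more to reach its cap of 80 ; 75 left.
P17: +35 to 45 (cap) ; 40 left.
Only 40 left; P16 takes them to reach 40.
Total = 12×40 + 21×80 + 18×45 = 2970.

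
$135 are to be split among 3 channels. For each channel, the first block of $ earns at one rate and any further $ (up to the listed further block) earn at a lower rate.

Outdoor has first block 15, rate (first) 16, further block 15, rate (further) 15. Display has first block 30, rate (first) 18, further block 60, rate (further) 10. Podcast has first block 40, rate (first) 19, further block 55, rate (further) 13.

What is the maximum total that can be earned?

Treat each block as its own option and order by rate: Podcast/tier1 19 > Display/tier1 18 > Outdoor/tier1 16 > Outdoor/tier2 15 > Podcast/tier2 13 > Display/tier2 10.
Podcast tier1 at 19: fill all 40 → 95 left.
Display tier1 at 18: fill all 30 → 65 left.
Outdoor/tier1 (16): +15 → 50 left.
Outdoor tier2 at 15: fill all 15 → 35 left.
Podcast tier2 at 13: only 35 left, fill 35.
Total = 19×40 + 18×30 + 16×15 + 15×15 + 13×35 = 2220.

2220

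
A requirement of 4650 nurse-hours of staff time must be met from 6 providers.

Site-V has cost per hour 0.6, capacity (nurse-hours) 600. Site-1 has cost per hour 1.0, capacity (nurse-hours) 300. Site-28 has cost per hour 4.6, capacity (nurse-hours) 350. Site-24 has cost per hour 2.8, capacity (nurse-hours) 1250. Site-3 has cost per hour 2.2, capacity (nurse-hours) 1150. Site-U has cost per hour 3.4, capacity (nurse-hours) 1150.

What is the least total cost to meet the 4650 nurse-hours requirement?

Use providers in increasing cost order.
Take 600 from Site-V at 0.6 → need 4050 more.
Site-1 (1.0): use full 300 → 3750 nurse-hours to go.
Take 1150 from Site-3 at 2.2 → need 2600 more.
Site-24 (2.8): use full 1250 → 1350 nurse-hours to go.
Site-U at 3.4: take all 1150 nurse-hours → 200 still needed.
Site-28 (4.6): take the remaining 200 → done.
Cost = 600×0.6 + 300×1.0 + 1150×2.2 + 1250×2.8 + 1150×3.4 + 200×4.6 = 11520.

11520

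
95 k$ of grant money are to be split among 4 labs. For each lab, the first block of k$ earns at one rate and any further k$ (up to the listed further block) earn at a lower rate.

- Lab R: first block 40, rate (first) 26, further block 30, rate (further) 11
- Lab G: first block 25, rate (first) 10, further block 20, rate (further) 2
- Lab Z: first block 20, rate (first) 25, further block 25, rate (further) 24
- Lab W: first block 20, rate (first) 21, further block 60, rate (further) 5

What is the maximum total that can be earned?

Order all 8 blocks by rate: Lab R/T1 26 > Lab Z/T1 25 > Lab Z/T2 24 > Lab W/T1 21 > Lab R/T2 11 > Lab G/T1 10 > Lab W/T2 5 > Lab G/T2 2.
Fill Lab R T1 block (40 at 26) ; 55 left.
Lab Z/T1 (25): +20 ; 35 left.
Fill Lab Z T2 block (25 at 24) ; 10 left.
10 remain; put them into Lab W T1 at 21.
Total = 26×40 + 25×20 + 24×25 + 21×10 = 2350.

2350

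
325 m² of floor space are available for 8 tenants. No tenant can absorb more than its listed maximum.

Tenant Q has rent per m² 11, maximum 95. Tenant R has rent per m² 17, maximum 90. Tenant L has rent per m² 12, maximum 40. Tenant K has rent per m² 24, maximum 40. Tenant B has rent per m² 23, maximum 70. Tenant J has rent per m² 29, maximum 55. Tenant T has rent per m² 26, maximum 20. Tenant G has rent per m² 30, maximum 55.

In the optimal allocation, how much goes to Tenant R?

85

Order the tenants by rent per m²: Tenant G 30 > Tenant J 29 > Tenant T 26 > Tenant K 24 > Tenant B 23 > Tenant R 17 > Tenant L 12 > Tenant Q 11.
Tenant G: +55 to 55 (cap) — 270 left.
Give Tenant J 55 to hit its cap of 55 — 215 left.
Give Tenant T 20 to hit its cap of 20 — 195 left.
Tenant K: +40 to 40 (cap) — 155 left.
Tenant B takes 70 to reach its cap of 70 — 85 left.
Tenant R has room for 90 but only 85 remain, so it gets 85.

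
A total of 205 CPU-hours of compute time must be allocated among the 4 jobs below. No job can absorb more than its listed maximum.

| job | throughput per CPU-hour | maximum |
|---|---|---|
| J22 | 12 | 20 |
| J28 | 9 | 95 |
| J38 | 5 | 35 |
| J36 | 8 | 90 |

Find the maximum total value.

Highest throughput per CPU-hour first: J22 12 > J28 9 > J36 8 > J38 5.
Give J22 20 to hit its cap of 20 ; 185 left.
J28: +95 to 95 (cap) ; 90 left.
Give J36 90 to hit its cap of 90 ; 0 left.
Total = 12×20 + 9×95 + 8×90 = 1815.

1815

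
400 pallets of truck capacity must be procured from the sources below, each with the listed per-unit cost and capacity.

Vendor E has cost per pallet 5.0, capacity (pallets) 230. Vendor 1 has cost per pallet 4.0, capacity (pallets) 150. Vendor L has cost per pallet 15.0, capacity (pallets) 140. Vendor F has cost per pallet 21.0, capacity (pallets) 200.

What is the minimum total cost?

Cheapest first:
Vendor 1 (4.0): use full 150 → 250 pallets to go.
Vendor E (5.0): use full 230 → 20 pallets to go.
Vendor L at 15.0: take 20 of its 140 → requirement met.
Vendor F: unused.
Cost = 150×4.0 + 230×5.0 + 20×15.0 = 2050.

2050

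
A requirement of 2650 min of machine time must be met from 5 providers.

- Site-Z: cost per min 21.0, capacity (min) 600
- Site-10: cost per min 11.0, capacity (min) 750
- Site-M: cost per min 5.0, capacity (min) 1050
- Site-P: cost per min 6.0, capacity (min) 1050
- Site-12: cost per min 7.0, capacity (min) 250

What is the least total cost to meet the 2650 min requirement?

Use providers in increasing cost order.
Take 1050 from Site-M at 5.0 ; need 1600 more.
Site-P at 6.0: take all 1050 min ; 550 still needed.
Site-12 at 7.0: take all 250 min ; 300 still needed.
Site-10 at 11.0: take 300 of its 750 ; requirement met.
Site-Z: unused.
Cost = 1050×5.0 + 1050×6.0 + 250×7.0 + 300×11.0 = 16600.

16600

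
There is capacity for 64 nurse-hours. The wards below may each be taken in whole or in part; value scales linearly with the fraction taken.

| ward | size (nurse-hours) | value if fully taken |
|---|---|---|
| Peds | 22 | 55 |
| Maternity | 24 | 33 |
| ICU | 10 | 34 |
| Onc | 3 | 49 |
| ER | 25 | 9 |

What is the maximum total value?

172.8

Best value per unit of size first: Onc 49/3≈16.3, ICU 34/10≈3.4, Peds 55/22≈2.5, Maternity 33/24≈1.38, ER 9/25≈0.36.
Take all of Onc (3 nurse-hours, value 49) — 61 nurse-hours left.
All 10 nurse-hours of ICU fit (value 34) — 51 remain.
Take all of Peds (22 nurse-hours, value 55) — 29 nurse-hours left.
All 24 nurse-hours of Maternity fit (value 33) — 5 remain.
5 nurse-hours left: a 5/25 share of ER gives 9×5/25 = 1.8.
Total value = 172.8.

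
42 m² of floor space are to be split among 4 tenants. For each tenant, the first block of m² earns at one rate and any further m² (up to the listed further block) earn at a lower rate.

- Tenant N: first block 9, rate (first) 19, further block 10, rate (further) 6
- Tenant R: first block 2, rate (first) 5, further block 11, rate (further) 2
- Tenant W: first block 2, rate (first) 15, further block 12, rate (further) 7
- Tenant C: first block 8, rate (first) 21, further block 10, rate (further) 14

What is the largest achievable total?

599

Treat each block as its own option and order by rate: Tenant C/T1 21 > Tenant N/T1 19 > Tenant W/T1 15 > Tenant C/T2 14 > Tenant W/T2 7 > Tenant N/T2 6 > Tenant R/T1 5 > Tenant R/T2 2.
Fill Tenant C T1 block (8 at 21) → 34 left.
Tenant N T1 at 19: fill all 9 → 25 left.
Tenant W T1 at 15: fill all 2 → 23 left.
Tenant C T2 at 14: fill all 10 → 13 left.
Tenant W T2 at 7: fill all 12 → 1 left.
Tenant N/T2: +1 of 10 at 6; pool empty.
Total = 21×8 + 19×9 + 15×2 + 14×10 + 7×12 + 6×1 = 599.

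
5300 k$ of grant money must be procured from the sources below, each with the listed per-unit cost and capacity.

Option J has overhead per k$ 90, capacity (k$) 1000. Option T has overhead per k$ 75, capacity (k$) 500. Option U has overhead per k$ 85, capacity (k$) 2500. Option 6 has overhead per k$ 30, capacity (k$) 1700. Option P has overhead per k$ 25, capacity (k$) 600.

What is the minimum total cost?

Use sources in increasing cost order.
Take 600 from Option P at 25 → need 4700 more.
Option 6 at 30: take all 1700 k$ → 3000 still needed.
Option T at 75: take all 500 k$ → 2500 still needed.
Option U (85): use full 2500 → 0 k$ to go.
Option J: unused.
Cost = 600×25 + 1700×30 + 500×75 + 2500×85 = 316000.

316000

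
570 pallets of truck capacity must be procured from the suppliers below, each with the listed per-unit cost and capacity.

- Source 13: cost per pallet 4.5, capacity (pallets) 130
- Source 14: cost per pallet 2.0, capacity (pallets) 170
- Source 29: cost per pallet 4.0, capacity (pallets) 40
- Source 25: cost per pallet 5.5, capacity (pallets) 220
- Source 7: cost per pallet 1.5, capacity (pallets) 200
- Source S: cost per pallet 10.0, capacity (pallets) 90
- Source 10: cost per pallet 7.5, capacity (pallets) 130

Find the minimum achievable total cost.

Fill from the cheapest supplier first.
Source 7 (1.5): use full 200 ; 370 pallets to go.
Source 14 at 2.0: take all 170 pallets ; 200 still needed.
Take 40 from Source 29 at 4.0 ; need 160 more.
Source 13 at 4.5: take all 130 pallets ; 30 still needed.
Source 25 (5.5): take the remaining 30 ; done.
Source 10, Source S: unused.
Cost = 200×1.5 + 170×2.0 + 40×4.0 + 130×4.5 + 30×5.5 = 1550.

1550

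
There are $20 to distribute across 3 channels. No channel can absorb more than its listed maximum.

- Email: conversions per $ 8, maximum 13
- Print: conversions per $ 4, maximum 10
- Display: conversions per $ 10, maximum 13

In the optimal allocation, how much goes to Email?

Highest conversions per $ first: Display 10 > Email 8 > Print 4.
Display: +13 to 13 (cap) — 7 left.
Email: +7 (room for 13) → 7. Pool exhausted.

7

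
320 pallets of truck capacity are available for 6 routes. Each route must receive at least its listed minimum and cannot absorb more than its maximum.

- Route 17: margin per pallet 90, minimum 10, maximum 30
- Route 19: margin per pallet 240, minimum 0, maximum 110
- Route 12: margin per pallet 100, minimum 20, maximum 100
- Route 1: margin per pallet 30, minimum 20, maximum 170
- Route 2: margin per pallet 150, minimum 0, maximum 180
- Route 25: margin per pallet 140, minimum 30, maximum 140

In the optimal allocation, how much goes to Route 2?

130

Meeting every minimum uses 10+0+20+20+0+30 = 80 pallets, leaving 240.
Highest margin per pallet first: Route 19 240 > Route 2 150 > Route 25 140 > Route 12 100 > Route 17 90 > Route 1 30.
Route 19 takes 110 more to reach its cap of 110 → 130 left.
Route 2: +130 (room for 180) → 130. Pool exhausted.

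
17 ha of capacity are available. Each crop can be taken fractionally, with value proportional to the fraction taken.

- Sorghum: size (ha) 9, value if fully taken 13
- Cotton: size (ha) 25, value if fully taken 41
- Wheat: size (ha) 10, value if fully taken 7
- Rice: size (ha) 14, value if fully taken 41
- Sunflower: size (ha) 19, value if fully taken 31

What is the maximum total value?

Sort by value density: Rice 41/14≈2.93, Cotton 41/25≈1.64, Sunflower 31/19≈1.63, Sorghum 13/9≈1.44, Wheat 7/10≈0.7.
Take all of Rice (14 ha, value 41) → 3 ha left.
Only 3 ha remain; take 3/25 of Cotton for value 41×3/25 = 4.92.
Total value = 45.92.

45.92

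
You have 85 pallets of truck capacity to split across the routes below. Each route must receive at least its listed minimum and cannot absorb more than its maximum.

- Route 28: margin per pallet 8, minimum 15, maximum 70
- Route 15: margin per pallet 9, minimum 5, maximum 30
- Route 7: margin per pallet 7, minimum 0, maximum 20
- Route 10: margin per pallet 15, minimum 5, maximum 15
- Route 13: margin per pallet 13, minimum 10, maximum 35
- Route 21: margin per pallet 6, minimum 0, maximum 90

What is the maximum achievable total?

980

Meeting every minimum uses 15+5+0+5+10+0 = 35 pallets, leaving 50.
Highest margin per pallet first: Route 10 15 > Route 13 13 > Route 15 9 > Route 28 8 > Route 7 7 > Route 21 6.
Give Route 10 10 more to hit its cap of 15 ; 40 left.
Route 13: +25 to 35 (cap) ; 15 left.
Only 15 left; Route 15 takes them to reach 20.
Total = 8×15 + 9×20 + 15×15 + 13×35 = 980.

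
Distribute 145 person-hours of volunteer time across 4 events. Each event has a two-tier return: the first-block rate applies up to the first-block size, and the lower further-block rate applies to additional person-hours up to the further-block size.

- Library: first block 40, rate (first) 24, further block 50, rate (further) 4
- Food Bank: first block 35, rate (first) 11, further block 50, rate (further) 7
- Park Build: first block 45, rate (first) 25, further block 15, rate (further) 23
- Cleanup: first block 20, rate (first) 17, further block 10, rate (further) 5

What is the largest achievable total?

Order all 8 blocks by rate: Park Build/T1 25 > Library/T1 24 > Park Build/T2 23 > Cleanup/T1 17 > Food Bank/T1 11 > Food Bank/T2 7 > Cleanup/T2 5 > Library/T2 4.
Fill Park Build T1 block (45 at 25) — 100 left.
Fill Library T1 block (40 at 24) — 60 left.
Park Build/T2 (23): +15 — 45 left.
Fill Cleanup T1 block (20 at 17) — 25 left.
Food Bank T1 at 11: only 25 left, fill 25.
Total = 25×45 + 24×40 + 23×15 + 17×20 + 11×25 = 3045.

3045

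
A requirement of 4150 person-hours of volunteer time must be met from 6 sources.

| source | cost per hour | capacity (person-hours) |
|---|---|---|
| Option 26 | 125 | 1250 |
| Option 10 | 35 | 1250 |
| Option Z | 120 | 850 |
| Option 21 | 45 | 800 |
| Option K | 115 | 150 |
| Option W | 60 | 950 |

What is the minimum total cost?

274750

Use sources in increasing cost order.
Option 10 (35): use full 1250 — 2900 person-hours to go.
Option 21 at 45: take all 800 person-hours — 2100 still needed.
Take 950 from Option W at 60 — need 1150 more.
Option K (115): use full 150 — 1000 person-hours to go.
Option Z (120): use full 850 — 150 person-hours to go.
Take 150 from Option 26 at 125 to finish.
Cost = 1250×35 + 800×45 + 950×60 + 150×115 + 850×120 + 150×125 = 274750.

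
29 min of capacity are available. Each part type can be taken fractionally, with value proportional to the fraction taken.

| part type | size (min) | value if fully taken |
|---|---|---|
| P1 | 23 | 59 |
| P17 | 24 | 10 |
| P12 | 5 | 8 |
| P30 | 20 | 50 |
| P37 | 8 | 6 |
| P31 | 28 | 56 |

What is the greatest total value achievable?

Best value per unit of size first: P1 59/23≈2.57, P30 50/20≈2.5, P31 56/28≈2, P12 8/5≈1.6, P37 6/8≈0.75, P17 10/24≈0.417.
P1: take in full, 23 min for value 59 — 6 left.
Fill the last 6 min with part of P30: 6/20 of it earns 15.
Total value = 74.

74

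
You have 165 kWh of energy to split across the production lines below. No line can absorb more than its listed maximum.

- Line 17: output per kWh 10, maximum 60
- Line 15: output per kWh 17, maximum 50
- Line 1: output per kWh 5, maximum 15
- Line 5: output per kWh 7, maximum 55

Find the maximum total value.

1835

Rank by output per kWh: Line 15 17 > Line 17 10 > Line 5 7 > Line 1 5.
Give Line 15 50 to hit its cap of 50 — 115 left.
Line 17 takes 60 to reach its cap of 60 — 55 left.
Line 5: +55 to 55 (cap) — 0 left.
Total = 10×60 + 17×50 + 7×55 = 1835.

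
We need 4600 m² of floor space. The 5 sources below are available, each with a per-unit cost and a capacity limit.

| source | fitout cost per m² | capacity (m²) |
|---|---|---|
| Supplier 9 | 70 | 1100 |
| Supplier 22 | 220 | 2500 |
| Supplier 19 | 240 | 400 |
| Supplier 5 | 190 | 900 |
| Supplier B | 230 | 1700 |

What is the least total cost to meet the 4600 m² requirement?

Use sources in increasing cost order.
Supplier 9 (70): use full 1100 — 3500 m² to go.
Take 900 from Supplier 5 at 190 — need 2600 more.
Take 2500 from Supplier 22 at 220 — need 100 more.
Supplier B at 230: take 100 of its 1700 — requirement met.
Supplier 19: unused.
Cost = 1100×70 + 900×190 + 2500×220 + 100×230 = 821000.

821000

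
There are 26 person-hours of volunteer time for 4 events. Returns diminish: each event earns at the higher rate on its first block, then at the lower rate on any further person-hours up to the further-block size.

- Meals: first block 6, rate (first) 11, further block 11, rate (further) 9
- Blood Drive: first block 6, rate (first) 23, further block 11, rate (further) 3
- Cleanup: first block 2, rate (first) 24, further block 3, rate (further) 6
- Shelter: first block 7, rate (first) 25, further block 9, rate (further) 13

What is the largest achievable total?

500

Treat each block as its own option and order by rate: Shelter/first 25 > Cleanup/first 24 > Blood Drive/first 23 > Shelter/second 13 > Meals/first 11 > Meals/second 9 > Cleanup/second 6 > Blood Drive/second 3.
Shelter first at 25: fill all 7 — 19 left.
Fill Cleanup first block (2 at 24) — 17 left.
Blood Drive/first (23): +6 — 11 left.
Shelter second at 13: fill all 9 — 2 left.
Meals first at 11: only 2 left, fill 2.
Total = 25×7 + 24×2 + 23×6 + 13×9 + 11×2 = 500.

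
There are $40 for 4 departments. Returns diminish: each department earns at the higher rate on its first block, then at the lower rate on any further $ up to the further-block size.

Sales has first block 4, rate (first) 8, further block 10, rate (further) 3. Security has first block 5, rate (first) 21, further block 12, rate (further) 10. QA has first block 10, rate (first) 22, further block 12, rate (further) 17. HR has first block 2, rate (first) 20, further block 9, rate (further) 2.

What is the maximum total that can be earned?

Rank every tier by rate: QA/first 22 > Security/first 21 > HR/first 20 > QA/second 17 > Security/second 10 > Sales/first 8 > Sales/second 3 > HR/second 2.
QA first at 22: fill all 10 — 30 left.
Security first at 21: fill all 5 — 25 left.
HR/first (20): +2 — 23 left.
QA second at 17: fill all 12 — 11 left.
Security second at 10: only 11 left, fill 11.
Total = 22×10 + 21×5 + 20×2 + 17×12 + 10×11 = 679.

679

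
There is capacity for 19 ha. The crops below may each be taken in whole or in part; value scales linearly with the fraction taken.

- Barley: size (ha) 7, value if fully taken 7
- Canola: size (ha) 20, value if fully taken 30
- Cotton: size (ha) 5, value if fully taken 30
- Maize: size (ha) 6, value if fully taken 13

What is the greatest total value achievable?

55

Sort by value density: Cotton 30/5≈6, Maize 13/6≈2.17, Canola 30/20≈1.5, Barley 7/7≈1.
All 5 ha of Cotton fit (value 30) → 14 remain.
Take all of Maize (6 ha, value 13) → 8 ha left.
Only 8 ha remain; take 8/20 of Canola for value 30×8/20 = 12.
Total value = 55.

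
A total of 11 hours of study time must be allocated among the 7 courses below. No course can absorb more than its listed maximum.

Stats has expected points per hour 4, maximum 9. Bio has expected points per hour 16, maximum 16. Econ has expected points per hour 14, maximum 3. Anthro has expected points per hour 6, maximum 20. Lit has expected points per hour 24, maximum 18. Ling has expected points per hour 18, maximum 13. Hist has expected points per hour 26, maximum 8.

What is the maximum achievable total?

280

Order the courses by expected points per hour: Hist 26 > Lit 24 > Ling 18 > Bio 16 > Econ 14 > Anthro 6 > Stats 4.
Give Hist 8 to hit its cap of 8 → 3 left.
Lit: +3 (room for 18) → 3. Pool exhausted.
Total = 24×3 + 26×8 = 280.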